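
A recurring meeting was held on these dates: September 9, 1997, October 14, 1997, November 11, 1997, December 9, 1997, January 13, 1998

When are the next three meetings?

These are Tuesdays at 28- or 35-day spacing (35, 28, 28, 35).
The pattern: 2nd Tuesday of the month.
February 1998 — 2nd Tuesday is February 10, 1998.
March 1998 — 2nd Tuesday is March 10, 1998.
April 1998 — 2nd Tuesday is April 14, 1998.

February 10, 1998; March 10, 1998; April 14, 1998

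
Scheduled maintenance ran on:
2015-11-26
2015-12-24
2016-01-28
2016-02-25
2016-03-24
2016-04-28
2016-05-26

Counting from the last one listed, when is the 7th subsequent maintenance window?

These are Thursdays at 28- or 35-day spacing (28, 35, 28, 28, 35, 28).
The pattern: 4th Thursday of the month.
4th Thursday of June 2016: 2016-06-23.
July 2016 — 4th Thursday is 2016-07-28.
August 2016 — 4th Thursday is 2016-08-25.
4th Thursday of September 2016: 2016-09-22.
October 2016 — 4th Thursday is 2016-10-27.
4th Thursday of November 2016: 2016-11-24.
4th Thursday of December 2016: 2016-12-22.

2016-12-22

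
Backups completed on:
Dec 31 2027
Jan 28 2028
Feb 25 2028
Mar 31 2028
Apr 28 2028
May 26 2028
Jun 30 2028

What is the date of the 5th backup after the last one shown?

Nov 24 2028

All Fridays; the gaps (28, 28, 35, 28, 28, 35) vary with month length.
This is the last Friday of each month.
Last Friday of July 2028: Jul 28 2028.
Last Friday of August 2028: Aug 25 2028.
Last Friday of September 2028: Sep 29 2028.
Last Friday of October 2028: Oct 27 2028.
Last Friday of November 2028: Nov 24 2028.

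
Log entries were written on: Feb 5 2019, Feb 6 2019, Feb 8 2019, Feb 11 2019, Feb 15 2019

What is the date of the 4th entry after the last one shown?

Gaps: 1, 2, 3, 4 days — each gap is 1 larger than the previous one.
Next gap: 5 days. Feb 15 2019 + 5 days = Feb 20 2019.
Next gap: 6 days. Feb 20 2019 + 6 days = Feb 26 2019.
Next gap: 7 days. Feb 26 2019 + 7 days = Mar 5 2019.
Next gap: 8 days. Mar 5 2019 + 8 days = Mar 13 2019.

Mar 13 2019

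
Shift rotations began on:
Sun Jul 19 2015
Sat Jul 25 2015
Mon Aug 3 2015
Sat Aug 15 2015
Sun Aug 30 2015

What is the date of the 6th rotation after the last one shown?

The spacing grows by 3 each time: 6, 9, 12, 15 days.
Next gap: 18 days. Sun Aug 30 2015 + 18 days = Thu Sep 17 2015.
Next gap: 21 days. Thu Sep 17 2015 + 21 days = Thu Oct 8 2015.
Next gap: 24 days. Thu Oct 8 2015 + 24 days = Sun Nov 1 2015.
Next gap: 27 days. Sun Nov 1 2015 + 27 days = Sat Nov 28 2015.
Next gap: 30 days. Sat Nov 28 2015 + 30 days = Mon Dec 28 2015.
Next gap: 33 days. Mon Dec 28 2015 + 33 days = Sat Jan 30 2016.

Sat Jan 30 2016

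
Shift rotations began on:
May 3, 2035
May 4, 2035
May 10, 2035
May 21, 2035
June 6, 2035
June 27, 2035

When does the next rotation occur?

July 23, 2035

Gaps: 1, 6, 11, 16, 21 days — each gap is 5 larger than the previous one.
Next gap: 26 days. June 27, 2035 + 26 days = July 23, 2035.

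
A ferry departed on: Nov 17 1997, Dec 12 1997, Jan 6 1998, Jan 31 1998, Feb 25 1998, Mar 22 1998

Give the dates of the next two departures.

Every event comes 25 days after the last (25, 25, 25, 25, 25).
Mar 22 1998 + 25 days = Apr 16 1998.
Apr 16 1998 + 25 days = May 11 1998.

Apr 16 1998, May 11 1998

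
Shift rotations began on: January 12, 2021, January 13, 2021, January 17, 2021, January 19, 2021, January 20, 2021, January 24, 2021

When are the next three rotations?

Gaps: 1, 4, 2, 1, 4 days — not constant, but cyclic with period 3.
The events fall on every Tuesday, Wednesday and Sunday.
The following Tuesday is January 26, 2021.
The following Wednesday is January 27, 2021.
The following Sunday is January 31, 2021.

January 26, 2021; January 27, 2021; January 31, 2021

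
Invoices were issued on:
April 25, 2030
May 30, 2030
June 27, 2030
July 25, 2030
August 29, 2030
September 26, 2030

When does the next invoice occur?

All Thursdays; the gaps (35, 28, 28, 35, 28) vary with month length.
This is the last Thursday of each month.
October 2030 ends with Thursday October 31, 2030.

October 31, 2030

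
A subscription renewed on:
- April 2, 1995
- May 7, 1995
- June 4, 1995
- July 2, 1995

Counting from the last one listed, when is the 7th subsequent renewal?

February 4, 1996

Gaps: 35, 28, 28 days — a mix of 28 and 35. Every date is a Sunday.
Each is the 1st Sunday of its month.
1st Sunday of August 1995: August 6, 1995.
1st Sunday of September 1995: September 3, 1995.
October 1995 — 1st Sunday is October 1, 1995.
November 1995 — 1st Sunday is November 5, 1995.
December 1995 — 1st Sunday is December 3, 1995.
January 1996 — 1st Sunday is January 7, 1996.
1st Sunday of February 1996: February 4, 1996.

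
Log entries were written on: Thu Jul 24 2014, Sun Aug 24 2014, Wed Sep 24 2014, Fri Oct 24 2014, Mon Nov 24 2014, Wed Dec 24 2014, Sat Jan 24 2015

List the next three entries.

Each date is the 24th; the gaps (31, 31, 30, 31, 30, 31) track the month lengths.
The rule is the 24th of each month.
February 2015: Tue Feb 24 2015.
Next: March 2015 → Tue Mar 24 2015.
April 2015: Fri Apr 24 2015.

Tue Feb 24 2015, Tue Mar 24 2015, Fri Apr 24 2015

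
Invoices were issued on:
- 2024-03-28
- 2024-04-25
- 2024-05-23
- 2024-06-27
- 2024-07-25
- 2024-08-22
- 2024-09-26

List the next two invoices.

2024-10-24, 2024-11-28

Gaps: 28, 28, 35, 28, 28, 35 days — a mix of 28 and 35. Every date is a Thursday.
Each is the 4th Thursday of its month.
October 2024 — 4th Thursday is 2024-10-24.
4th Thursday of November 2024: 2024-11-28.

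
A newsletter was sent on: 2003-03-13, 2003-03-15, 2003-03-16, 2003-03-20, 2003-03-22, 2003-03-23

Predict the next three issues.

The gap pattern 2, 1, 4, 2, 1 repeats every 3 events.
These are the Thursdays, Saturdays and Sundays of each week.
The following Thursday is 2003-03-27.
Next Saturday: 2003-03-29.
The following Sunday is 2003-03-30.

2003-03-27, 2003-03-29, 2003-03-30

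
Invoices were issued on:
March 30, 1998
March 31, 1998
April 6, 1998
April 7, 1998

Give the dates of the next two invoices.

April 13, 1998; April 14, 1998

The gap pattern 1, 6, 1 repeats every 2 events.
These are the Mondays and Tuesdays of each week.
Next Monday: April 13, 1998.
The following Tuesday is April 14, 1998.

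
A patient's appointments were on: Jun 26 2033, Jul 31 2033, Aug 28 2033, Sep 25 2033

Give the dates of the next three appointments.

Oct 30 2033, Nov 27 2033, Dec 25 2033

These are Sundays with 35, 28, 28-day gaps.
Each is the final Sunday of its month — Jul 31 2033 is past the 28th, so '4th Sunday' doesn't fit.
Last Sunday of October 2033: Oct 30 2033.
Last Sunday of November 2033: Nov 27 2033.
December 2033 ends with Sunday Dec 25 2033.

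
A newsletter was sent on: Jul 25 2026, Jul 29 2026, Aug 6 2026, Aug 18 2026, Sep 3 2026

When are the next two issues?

Intervals are 4, 8, 12, 16 days — an arithmetic progression with common difference 4.
Next gap: 20 days. Sep 3 2026 + 20 days = Sep 23 2026.
Next gap: 24 days. Sep 23 2026 + 24 days = Oct 17 2026.

Sep 23 2026, Oct 17 2026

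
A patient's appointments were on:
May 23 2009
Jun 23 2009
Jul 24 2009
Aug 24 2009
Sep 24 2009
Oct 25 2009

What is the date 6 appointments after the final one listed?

Gaps between consecutive events: 31, 31, 31, 31, 31 days — a constant 31-day interval.
Oct 25 2009 + 31 days = Nov 25 2009.
Nov 25 2009 + 31 days = Dec 26 2009.
Dec 26 2009 + 31 days = Jan 26 2010.
Jan 26 2010 + 31 days = Feb 26 2010.
Feb 26 2010 + 31 days = Mar 29 2010.
Mar 29 2010 + 31 days = Apr 29 2010.

Apr 29 2010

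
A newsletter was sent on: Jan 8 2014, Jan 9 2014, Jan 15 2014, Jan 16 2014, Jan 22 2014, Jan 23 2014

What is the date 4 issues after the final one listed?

Feb 6 2014

Gaps: 1, 6, 1, 6, 1 days — not constant, but cyclic with period 2.
The events fall on every Wednesday and Thursday.
Next Wednesday: Jan 29 2014.
The following Thursday is Jan 30 2014.
The following Wednesday is Feb 5 2014.
The following Thursday is Feb 6 2014.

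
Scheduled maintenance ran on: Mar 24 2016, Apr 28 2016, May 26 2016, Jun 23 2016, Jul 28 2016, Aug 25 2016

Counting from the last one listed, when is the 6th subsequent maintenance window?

Feb 23 2017

Gaps: 35, 28, 28, 35, 28 days — a mix of 28 and 35. Every date is a Thursday.
Each is the 4th Thursday of its month.
September 2016 — 4th Thursday is Sep 22 2016.
4th Thursday of October 2016: Oct 27 2016.
4th Thursday of November 2016: Nov 24 2016.
December 2016 — 4th Thursday is Dec 22 2016.
January 2017 — 4th Thursday is Jan 26 2017.
4th Thursday of February 2017: Feb 23 2017.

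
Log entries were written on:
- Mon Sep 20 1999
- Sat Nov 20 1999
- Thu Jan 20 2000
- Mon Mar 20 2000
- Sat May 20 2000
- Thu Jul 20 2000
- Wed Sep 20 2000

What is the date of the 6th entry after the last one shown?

Thu Sep 20 2001

Each date is the 20th; the gaps (61, 61, 60, 61, 61, 62) track the month lengths.
The rule is the 20th of every 2 months.
November 2000: Mon Nov 20 2000.
Next: January 2001 → Sat Jan 20 2001.
Next: March 2001 → Tue Mar 20 2001.
Next: May 2001 → Sun May 20 2001.
Next: July 2001 → Fri Jul 20 2001.
September 2001: Thu Sep 20 2001.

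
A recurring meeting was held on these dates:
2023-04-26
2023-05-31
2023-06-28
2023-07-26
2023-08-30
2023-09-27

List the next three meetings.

2023-10-25, 2023-11-29, 2023-12-27

These are Wednesdays with 35, 28, 28, 35, 28-day gaps.
Each is the final Wednesday of its month — 2023-05-31 is past the 28th, so '4th Wednesday' doesn't fit.
October 2023 ends with Wednesday 2023-10-25.
November 2023 ends with Wednesday 2023-11-29.
December 2023 ends with Wednesday 2023-12-27.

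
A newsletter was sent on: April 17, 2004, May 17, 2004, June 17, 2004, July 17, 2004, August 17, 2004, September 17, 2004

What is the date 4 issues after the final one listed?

January 17, 2005

Each date is the 17th; the gaps (30, 31, 30, 31, 31) track the month lengths.
The rule is the 17th of each month.
Next: October 2004 → October 17, 2004.
November 2004: November 17, 2004.
Next: December 2004 → December 17, 2004.
Next: January 2005 → January 17, 2005.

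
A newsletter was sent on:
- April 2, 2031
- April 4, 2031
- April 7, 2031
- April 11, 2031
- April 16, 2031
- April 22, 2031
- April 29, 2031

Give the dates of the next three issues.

May 7, 2031; May 16, 2031; May 26, 2031

The spacing grows by 1 each time: 2, 3, 4, 5, 6, 7 days.
Next gap: 8 days. April 29, 2031 + 8 days = May 7, 2031.
Next gap: 9 days. May 7, 2031 + 9 days = May 16, 2031.
Next gap: 10 days. May 16, 2031 + 10 days = May 26, 2031.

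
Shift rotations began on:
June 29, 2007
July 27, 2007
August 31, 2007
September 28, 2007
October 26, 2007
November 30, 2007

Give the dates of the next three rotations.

December 28, 2007; January 25, 2008; February 29, 2008

Every date is a Friday; gaps 28, 35, 28, 28, 35 days.
Each is the last Friday of its month (at least one falls on the 29th or later, ruling out '4th Friday').
December 2007 ends with Friday December 28, 2007.
Last Friday of January 2008: January 25, 2008.
Last Friday of February 2008: February 29, 2008.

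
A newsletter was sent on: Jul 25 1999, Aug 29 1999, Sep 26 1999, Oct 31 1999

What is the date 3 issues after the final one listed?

Jan 30 2000

Every date is a Sunday; gaps 35, 28, 35 days.
Each is the last Sunday of its month (at least one falls on the 29th or later, ruling out '4th Sunday').
November 1999 ends with Sunday Nov 28 1999.
Last Sunday of December 1999: Dec 26 1999.
Last Sunday of January 2000: Jan 30 2000.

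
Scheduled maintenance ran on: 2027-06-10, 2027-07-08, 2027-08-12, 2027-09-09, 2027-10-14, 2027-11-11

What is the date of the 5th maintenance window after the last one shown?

All dates are Thursdays, 28, 35, 28, 35, 28 days apart.
Specifically, the 2nd Thursday of each month.
December 2027 — 2nd Thursday is 2027-12-09.
2nd Thursday of January 2028: 2028-01-13.
February 2028 — 2nd Thursday is 2028-02-10.
March 2028 — 2nd Thursday is 2028-03-09.
April 2028 — 2nd Thursday is 2028-04-13.

2028-04-13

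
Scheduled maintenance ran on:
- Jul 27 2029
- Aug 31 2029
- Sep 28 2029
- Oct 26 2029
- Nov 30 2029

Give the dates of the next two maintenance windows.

Every date is a Friday; gaps 35, 28, 28, 35 days.
Each is the last Friday of its month (at least one falls on the 29th or later, ruling out '4th Friday').
December 2029 ends with Friday Dec 28 2029.
January 2030 ends with Friday Jan 25 2030.

Dec 28 2029, Jan 25 2030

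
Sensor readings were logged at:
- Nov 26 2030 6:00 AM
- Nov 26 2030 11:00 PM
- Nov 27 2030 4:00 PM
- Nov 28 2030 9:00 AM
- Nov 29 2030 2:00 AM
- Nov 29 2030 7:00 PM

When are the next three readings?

Gaps: 17, 17, 17, 17, 17 hours — each event is 17 hours after the previous one.
Nov 29 2030 7:00 PM + 17 h = Nov 30 2030 12:00 PM.
Nov 30 2030 12:00 PM + 17 h = Dec 1 2030 5:00 AM.
Dec 1 2030 5:00 AM + 17 h = Dec 1 2030 10:00 PM.

Nov 30 2030 12:00 PM, Dec 1 2030 5:00 AM, Dec 1 2030 10:00 PM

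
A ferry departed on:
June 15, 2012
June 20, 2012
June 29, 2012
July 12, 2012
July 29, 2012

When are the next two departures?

Gaps: 5, 9, 13, 17 days — each gap is 4 larger than the previous one.
Next gap: 21 days. July 29, 2012 + 21 days = August 19, 2012.
Next gap: 25 days. August 19, 2012 + 25 days = September 13, 2012.

August 19, 2012; September 13, 2012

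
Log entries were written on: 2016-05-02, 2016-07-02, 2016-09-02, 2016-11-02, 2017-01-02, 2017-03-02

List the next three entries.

2017-05-02, 2017-07-02, 2017-09-02

Gaps: 61, 62, 61, 61, 59 days — not constant. Every event is on the 2nd of the month.
Pattern: the 2nd of every 2 months.
May 2017: 2017-05-02.
Next: July 2017 → 2017-07-02.
Next: September 2017 → 2017-09-02.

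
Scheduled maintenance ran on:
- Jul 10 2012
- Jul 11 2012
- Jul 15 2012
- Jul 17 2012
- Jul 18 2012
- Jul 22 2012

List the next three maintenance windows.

The gap pattern 1, 4, 2, 1, 4 repeats every 3 events.
These are the Tuesdays, Wednesdays and Sundays of each week.
Next Tuesday: Jul 24 2012.
Next Wednesday: Jul 25 2012.
The following Sunday is Jul 29 2012.

Jul 24 2012, Jul 25 2012, Jul 29 2012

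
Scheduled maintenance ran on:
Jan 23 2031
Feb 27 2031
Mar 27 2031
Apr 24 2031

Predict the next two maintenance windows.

All dates are Thursdays, 35, 28, 28 days apart.
Specifically, the 4th Thursday of each month.
4th Thursday of May 2031: May 22 2031.
June 2031 — 4th Thursday is Jun 26 2031.

May 22 2031, Jun 26 2031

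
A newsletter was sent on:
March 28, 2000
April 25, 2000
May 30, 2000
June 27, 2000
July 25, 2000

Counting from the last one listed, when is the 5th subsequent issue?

All Tuesdays; the gaps (28, 35, 28, 28) vary with month length.
This is the last Tuesday of each month.
Last Tuesday of August 2000: August 29, 2000.
September 2000 ends with Tuesday September 26, 2000.
October 2000 ends with Tuesday October 31, 2000.
November 2000 ends with Tuesday November 28, 2000.
December 2000 ends with Tuesday December 26, 2000.

December 26, 2000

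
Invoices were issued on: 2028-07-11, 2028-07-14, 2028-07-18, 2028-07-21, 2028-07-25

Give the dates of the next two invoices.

Every event lands on a Tuesday or Friday (gaps cycle 3, 4, 3, 4).
So the schedule is: every Tuesday and Friday.
Next Friday: 2028-07-28.
Next Tuesday: 2028-08-01.

2028-07-28, 2028-08-01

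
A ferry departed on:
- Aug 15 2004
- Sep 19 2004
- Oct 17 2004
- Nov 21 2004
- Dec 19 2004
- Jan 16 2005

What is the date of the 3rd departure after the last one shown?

Apr 17 2005

All dates are Sundays, 35, 28, 35, 28, 28 days apart.
Specifically, the 3rd Sunday of each month.
3rd Sunday of February 2005: Feb 20 2005.
March 2005 — 3rd Sunday is Mar 20 2005.
3rd Sunday of April 2005: Apr 17 2005.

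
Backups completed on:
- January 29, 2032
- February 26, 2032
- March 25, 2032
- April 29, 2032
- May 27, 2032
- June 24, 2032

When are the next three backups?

These are Thursdays with 28, 28, 35, 28, 28-day gaps.
Each is the final Thursday of its month — January 29, 2032 is past the 28th, so '4th Thursday' doesn't fit.
July 2032 ends with Thursday July 29, 2032.
August 2032 ends with Thursday August 26, 2032.
Last Thursday of September 2032: September 30, 2032.

July 29, 2032; August 26, 2032; September 30, 2032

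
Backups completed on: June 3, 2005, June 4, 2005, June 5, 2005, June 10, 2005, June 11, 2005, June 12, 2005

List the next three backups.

June 17, 2005; June 18, 2005; June 19, 2005

Gaps: 1, 1, 5, 1, 1 days — not constant, but cyclic with period 3.
The events fall on every Friday, Saturday and Sunday.
The following Friday is June 17, 2005.
The following Saturday is June 18, 2005.
Next Sunday: June 19, 2005.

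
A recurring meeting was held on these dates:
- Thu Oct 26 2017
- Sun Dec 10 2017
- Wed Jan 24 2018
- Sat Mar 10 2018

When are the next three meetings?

Every event comes 45 days after the last (45, 45, 45).
Sat Mar 10 2018 + 45 days = Tue Apr 24 2018.
Tue Apr 24 2018 + 45 days = Fri Jun 8 2018.
Fri Jun 8 2018 + 45 days = Mon Jul 23 2018.

Tue Apr 24 2018, Fri Jun 8 2018, Mon Jul 23 2018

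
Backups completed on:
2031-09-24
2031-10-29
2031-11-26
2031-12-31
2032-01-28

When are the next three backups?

2032-02-25, 2032-03-31, 2032-04-28

All Wednesdays; the gaps (35, 28, 35, 28) vary with month length.
This is the last Wednesday of each month.
February 2032 ends with Wednesday 2032-02-25.
Last Wednesday of March 2032: 2032-03-31.
April 2032 ends with Wednesday 2032-04-28.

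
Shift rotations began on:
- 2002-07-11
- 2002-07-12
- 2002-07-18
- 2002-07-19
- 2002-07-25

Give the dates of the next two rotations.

The gap pattern 1, 6, 1, 6 repeats every 2 events.
These are the Thursdays and Fridays of each week.
Next Friday: 2002-07-26.
The following Thursday is 2002-08-01.

2002-07-26, 2002-08-01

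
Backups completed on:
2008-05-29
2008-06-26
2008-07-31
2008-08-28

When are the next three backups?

2008-09-25, 2008-10-30, 2008-11-27

Every date is a Thursday; gaps 28, 35, 28 days.
Each is the last Thursday of its month (at least one falls on the 29th or later, ruling out '4th Thursday').
September 2008 ends with Thursday 2008-09-25.
October 2008 ends with Thursday 2008-10-30.
Last Thursday of November 2008: 2008-11-27.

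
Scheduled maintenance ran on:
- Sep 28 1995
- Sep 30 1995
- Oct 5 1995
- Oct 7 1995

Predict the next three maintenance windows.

Oct 12 1995, Oct 14 1995, Oct 19 1995

Every event lands on a Thursday or Saturday (gaps cycle 2, 5, 2).
So the schedule is: every Thursday and Saturday.
Next Thursday: Oct 12 1995.
Next Saturday: Oct 14 1995.
The following Thursday is Oct 19 1995.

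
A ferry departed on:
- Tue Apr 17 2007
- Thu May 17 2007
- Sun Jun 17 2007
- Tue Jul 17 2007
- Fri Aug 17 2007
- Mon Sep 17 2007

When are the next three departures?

Wed Oct 17 2007, Sat Nov 17 2007, Mon Dec 17 2007

Each date is the 17th; the gaps (30, 31, 30, 31, 31) track the month lengths.
The rule is the 17th of each month.
Next: October 2007 → Wed Oct 17 2007.
November 2007: Sat Nov 17 2007.
December 2007: Mon Dec 17 2007.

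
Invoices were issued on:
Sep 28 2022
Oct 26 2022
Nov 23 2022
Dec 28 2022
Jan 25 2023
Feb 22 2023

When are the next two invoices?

Mar 22 2023, Apr 26 2023

These are Wednesdays at 28- or 35-day spacing (28, 28, 35, 28, 28).
The pattern: 4th Wednesday of the month.
March 2023 — 4th Wednesday is Mar 22 2023.
4th Wednesday of April 2023: Apr 26 2023.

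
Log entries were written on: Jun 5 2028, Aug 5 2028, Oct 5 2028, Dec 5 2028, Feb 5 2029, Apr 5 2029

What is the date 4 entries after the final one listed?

Dec 5 2029

The day-of-month is always 5 (61, 61, 61, 62, 59 days between events).
So this recurs on the 5th of every 2 months.
Next: June 2029 → Jun 5 2029.
August 2029: Aug 5 2029.
Next: October 2029 → Oct 5 2029.
Next: December 2029 → Dec 5 2029.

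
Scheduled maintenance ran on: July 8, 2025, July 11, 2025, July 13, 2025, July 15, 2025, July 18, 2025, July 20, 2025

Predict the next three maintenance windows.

July 22, 2025; July 25, 2025; July 27, 2025

Gaps: 3, 2, 2, 3, 2 days — not constant, but cyclic with period 3.
The events fall on every Tuesday, Friday and Sunday.
The following Tuesday is July 22, 2025.
Next Friday: July 25, 2025.
The following Sunday is July 27, 2025.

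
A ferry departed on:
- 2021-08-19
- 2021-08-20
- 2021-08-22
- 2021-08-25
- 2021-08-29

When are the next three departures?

Gaps: 1, 2, 3, 4 days — each gap is 1 larger than the previous one.
Next gap: 5 days. 2021-08-29 + 5 days = 2021-09-03.
Next gap: 6 days. 2021-09-03 + 6 days = 2021-09-09.
Next gap: 7 days. 2021-09-09 + 7 days = 2021-09-16.

2021-09-03, 2021-09-09, 2021-09-16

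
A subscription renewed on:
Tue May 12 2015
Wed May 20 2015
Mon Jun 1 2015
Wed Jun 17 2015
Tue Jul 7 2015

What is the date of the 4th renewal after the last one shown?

Intervals are 8, 12, 16, 20 days — an arithmetic progression with common difference 4.
Next gap: 24 days. Tue Jul 7 2015 + 24 days = Fri Jul 31 2015.
Next gap: 28 days. Fri Jul 31 2015 + 28 days = Fri Aug 28 2015.
Next gap: 32 days. Fri Aug 28 2015 + 32 days = Tue Sep 29 2015.
Next gap: 36 days. Tue Sep 29 2015 + 36 days = Wed Nov 4 2015.

Wed Nov 4 2015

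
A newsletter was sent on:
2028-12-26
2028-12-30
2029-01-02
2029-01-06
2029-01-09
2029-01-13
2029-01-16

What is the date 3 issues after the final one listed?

2029-01-27

Gaps: 4, 3, 4, 3, 4, 3 days — not constant, but cyclic with period 2.
The events fall on every Tuesday and Saturday.
Next Saturday: 2029-01-20.
The following Tuesday is 2029-01-23.
The following Saturday is 2029-01-27.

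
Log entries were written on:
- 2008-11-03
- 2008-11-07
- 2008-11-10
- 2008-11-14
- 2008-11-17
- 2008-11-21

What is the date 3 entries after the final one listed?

Every event lands on a Monday or Friday (gaps cycle 4, 3, 4, 3, 4).
So the schedule is: every Monday and Friday.
Next Monday: 2008-11-24.
Next Friday: 2008-11-28.
Next Monday: 2008-12-01.

2008-12-01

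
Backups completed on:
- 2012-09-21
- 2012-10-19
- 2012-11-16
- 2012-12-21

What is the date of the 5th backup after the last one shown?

Gaps: 28, 28, 35 days — a mix of 28 and 35. Every date is a Friday.
Each is the 3rd Friday of its month.
3rd Friday of January 2013: 2013-01-18.
February 2013 — 3rd Friday is 2013-02-15.
3rd Friday of March 2013: 2013-03-15.
April 2013 — 3rd Friday is 2013-04-19.
May 2013 — 3rd Friday is 2013-05-17.

2013-05-17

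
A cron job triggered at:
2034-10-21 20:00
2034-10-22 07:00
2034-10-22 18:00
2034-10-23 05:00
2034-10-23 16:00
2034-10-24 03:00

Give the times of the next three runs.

Spacing: 11, 11, 11, 11, 11 h — constant 11 h.
2034-10-24 03:00 + 11 h = 2034-10-24 14:00.
2034-10-24 14:00 + 11 h = 2034-10-25 01:00.
2034-10-25 01:00 + 11 h = 2034-10-25 12:00.

2034-10-24 14:00, 2034-10-25 01:00, 2034-10-25 12:00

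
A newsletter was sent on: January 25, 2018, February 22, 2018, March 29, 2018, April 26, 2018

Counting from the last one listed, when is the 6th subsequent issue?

Every date is a Thursday; gaps 28, 35, 28 days.
Each is the last Thursday of its month (at least one falls on the 29th or later, ruling out '4th Thursday').
Last Thursday of May 2018: May 31, 2018.
June 2018 ends with Thursday June 28, 2018.
Last Thursday of July 2018: July 26, 2018.
Last Thursday of August 2018: August 30, 2018.
September 2018 ends with Thursday September 27, 2018.
October 2018 ends with Thursday October 25, 2018.

October 25, 2018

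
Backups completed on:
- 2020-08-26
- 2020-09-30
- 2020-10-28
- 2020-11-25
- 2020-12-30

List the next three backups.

These are Wednesdays with 35, 28, 28, 35-day gaps.
Each is the final Wednesday of its month — 2020-09-30 is past the 28th, so '4th Wednesday' doesn't fit.
Last Wednesday of January 2021: 2021-01-27.
Last Wednesday of February 2021: 2021-02-24.
March 2021 ends with Wednesday 2021-03-31.

2021-01-27, 2021-02-24, 2021-03-31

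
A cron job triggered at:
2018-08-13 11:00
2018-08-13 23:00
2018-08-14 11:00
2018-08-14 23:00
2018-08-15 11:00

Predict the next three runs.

Gaps: 12, 12, 12, 12 hours — each event is 12 hours after the previous one.
2018-08-15 11:00 + 12 h = 2018-08-15 23:00.
2018-08-15 23:00 + 12 h = 2018-08-16 11:00.
2018-08-16 11:00 + 12 h = 2018-08-16 23:00.

2018-08-15 23:00, 2018-08-16 11:00, 2018-08-16 23:00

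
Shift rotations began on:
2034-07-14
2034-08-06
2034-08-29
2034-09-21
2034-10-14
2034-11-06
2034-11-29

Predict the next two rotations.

Every event comes 23 days after the last (23, 23, 23, 23, 23, 23).
2034-11-29 + 23 days = 2034-12-22.
2034-12-22 + 23 days = 2035-01-14.

2034-12-22, 2035-01-14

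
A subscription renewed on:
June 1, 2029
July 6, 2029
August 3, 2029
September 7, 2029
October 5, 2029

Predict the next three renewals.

All dates are Fridays, 35, 28, 35, 28 days apart.
Specifically, the 1st Friday of each month.
1st Friday of November 2029: November 2, 2029.
December 2029 — 1st Friday is December 7, 2029.
1st Friday of January 2030: January 4, 2030.

November 2, 2029; December 7, 2029; January 4, 2030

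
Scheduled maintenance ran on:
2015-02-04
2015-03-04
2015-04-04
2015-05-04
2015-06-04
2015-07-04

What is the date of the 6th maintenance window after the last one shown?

2016-01-04

Gaps: 28, 31, 30, 31, 30 days — not constant. Every event is on the 4th of the month.
Pattern: the 4th of each month.
August 2015: 2015-08-04.
Next: September 2015 → 2015-09-04.
Next: October 2015 → 2015-10-04.
November 2015: 2015-11-04.
December 2015: 2015-12-04.
Next: January 2016 → 2016-01-04.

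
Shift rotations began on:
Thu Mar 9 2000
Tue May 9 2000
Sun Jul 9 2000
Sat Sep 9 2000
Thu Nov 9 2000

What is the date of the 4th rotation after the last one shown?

Each date is the 9th; the gaps (61, 61, 62, 61) track the month lengths.
The rule is the 9th of every 2 months.
January 2001: Tue Jan 9 2001.
Next: March 2001 → Fri Mar 9 2001.
May 2001: Wed May 9 2001.
Next: July 2001 → Mon Jul 9 2001.

Mon Jul 9 2001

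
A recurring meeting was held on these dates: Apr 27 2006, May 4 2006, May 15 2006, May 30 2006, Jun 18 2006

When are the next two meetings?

Jul 11 2006, Aug 7 2006

Intervals are 7, 11, 15, 19 days — an arithmetic progression with common difference 4.
Next gap: 23 days. Jun 18 2006 + 23 days = Jul 11 2006.
Next gap: 27 days. Jul 11 2006 + 27 days = Aug 7 2006.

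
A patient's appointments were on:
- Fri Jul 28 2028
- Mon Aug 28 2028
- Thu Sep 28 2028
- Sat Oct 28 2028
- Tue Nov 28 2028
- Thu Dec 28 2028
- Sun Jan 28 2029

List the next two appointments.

Wed Feb 28 2029, Wed Mar 28 2029

The day-of-month is always 28 (31, 31, 30, 31, 30, 31 days between events).
So this recurs on the 28th of each month.
February 2029: Wed Feb 28 2029.
March 2029: Wed Mar 28 2029.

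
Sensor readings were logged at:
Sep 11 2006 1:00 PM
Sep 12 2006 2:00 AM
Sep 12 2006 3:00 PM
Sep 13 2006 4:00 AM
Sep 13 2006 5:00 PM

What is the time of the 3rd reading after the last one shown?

Sep 15 2006 8:00 AM

The interval is a steady 13 hours (13, 13, 13, 13).
Sep 13 2006 5:00 PM + 13 h = Sep 14 2006 6:00 AM.
Sep 14 2006 6:00 AM + 13 h = Sep 14 2006 7:00 PM.
Sep 14 2006 7:00 PM + 13 h = Sep 15 2006 8:00 AM.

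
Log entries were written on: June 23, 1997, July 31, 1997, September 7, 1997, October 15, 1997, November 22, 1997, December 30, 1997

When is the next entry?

Gaps between consecutive events: 38, 38, 38, 38, 38 days — a constant 38-day interval.
December 30, 1997 + 38 days = February 6, 1998.

February 6, 1998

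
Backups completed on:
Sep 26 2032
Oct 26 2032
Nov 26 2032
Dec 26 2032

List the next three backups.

Gaps: 30, 31, 30 days — not constant. Every event is on the 26th of the month.
Pattern: the 26th of each month.
Next: January 2033 → Jan 26 2033.
February 2033: Feb 26 2033.
March 2033: Mar 26 2033.

Jan 26 2033, Feb 26 2033, Mar 26 2033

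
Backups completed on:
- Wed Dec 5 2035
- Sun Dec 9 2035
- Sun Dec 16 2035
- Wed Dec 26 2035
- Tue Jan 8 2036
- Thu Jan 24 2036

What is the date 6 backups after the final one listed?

Tue Jul 1 2036

Gaps: 4, 7, 10, 13, 16 days — each gap is 3 larger than the previous one.
Next gap: 19 days. Thu Jan 24 2036 + 19 days = Tue Feb 12 2036.
Next gap: 22 days. Tue Feb 12 2036 + 22 days = Wed Mar 5 2036.
Next gap: 25 days. Wed Mar 5 2036 + 25 days = Sun Mar 30 2036.
Next gap: 28 days. Sun Mar 30 2036 + 28 days = Sun Apr 27 2036.
Next gap: 31 days. Sun Apr 27 2036 + 31 days = Wed May 28 2036.
Next gap: 34 days. Wed May 28 2036 + 34 days = Tue Jul 1 2036.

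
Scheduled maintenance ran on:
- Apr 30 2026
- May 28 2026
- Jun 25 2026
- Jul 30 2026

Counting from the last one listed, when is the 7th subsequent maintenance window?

These are Thursdays with 28, 28, 35-day gaps.
Each is the final Thursday of its month — Apr 30 2026 is past the 28th, so '4th Thursday' doesn't fit.
August 2026 ends with Thursday Aug 27 2026.
September 2026 ends with Thursday Sep 24 2026.
October 2026 ends with Thursday Oct 29 2026.
November 2026 ends with Thursday Nov 26 2026.
December 2026 ends with Thursday Dec 31 2026.
Last Thursday of January 2027: Jan 28 2027.
Last Thursday of February 2027: Feb 25 2027.

Feb 25 2027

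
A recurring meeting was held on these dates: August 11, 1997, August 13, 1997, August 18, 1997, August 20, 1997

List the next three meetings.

Every event lands on a Monday or Wednesday (gaps cycle 2, 5, 2).
So the schedule is: every Monday and Wednesday.
The following Monday is August 25, 1997.
The following Wednesday is August 27, 1997.
Next Monday: September 1, 1997.

August 25, 1997; August 27, 1997; September 1, 1997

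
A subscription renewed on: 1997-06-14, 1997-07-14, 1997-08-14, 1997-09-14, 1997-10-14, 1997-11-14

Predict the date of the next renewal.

Each date is the 14th; the gaps (30, 31, 31, 30, 31) track the month lengths.
The rule is the 14th of each month.
Next: December 1997 → 1997-12-14.

1997-12-14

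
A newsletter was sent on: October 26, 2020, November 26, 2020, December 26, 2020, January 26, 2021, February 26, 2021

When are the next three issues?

March 26, 2021; April 26, 2021; May 26, 2021

Gaps: 31, 30, 31, 31 days — not constant. Every event is on the 26th of the month.
Pattern: the 26th of each month.
Next: March 2021 → March 26, 2021.
April 2021: April 26, 2021.
Next: May 2021 → May 26, 2021.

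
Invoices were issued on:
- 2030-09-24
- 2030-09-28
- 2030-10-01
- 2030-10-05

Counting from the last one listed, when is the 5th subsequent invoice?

2030-10-22

The gap pattern 4, 3, 4 repeats every 2 events.
These are the Tuesdays and Saturdays of each week.
The following Tuesday is 2030-10-08.
Next Saturday: 2030-10-12.
Next Tuesday: 2030-10-15.
Next Saturday: 2030-10-19.
Next Tuesday: 2030-10-22.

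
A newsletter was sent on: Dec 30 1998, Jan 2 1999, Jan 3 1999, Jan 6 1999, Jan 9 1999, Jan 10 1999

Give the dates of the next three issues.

The gap pattern 3, 1, 3, 3, 1 repeats every 3 events.
These are the Wednesdays, Saturdays and Sundays of each week.
The following Wednesday is Jan 13 1999.
Next Saturday: Jan 16 1999.
Next Sunday: Jan 17 1999.

Jan 13 1999, Jan 16 1999, Jan 17 1999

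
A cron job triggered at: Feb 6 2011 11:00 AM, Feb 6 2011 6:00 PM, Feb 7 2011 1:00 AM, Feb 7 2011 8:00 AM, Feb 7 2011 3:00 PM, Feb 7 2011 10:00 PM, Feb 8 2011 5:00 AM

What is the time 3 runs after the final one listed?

Spacing: 7, 7, 7, 7, 7, 7 h — constant 7 h.
Feb 8 2011 5:00 AM + 7 h = Feb 8 2011 12:00 PM.
Feb 8 2011 12:00 PM + 7 h = Feb 8 2011 7:00 PM.
Feb 8 2011 7:00 PM + 7 h = Feb 9 2011 2:00 AM.

Feb 9 2011 2:00 AM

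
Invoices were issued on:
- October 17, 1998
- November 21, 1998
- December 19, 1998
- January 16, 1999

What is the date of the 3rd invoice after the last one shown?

All dates are Saturdays, 35, 28, 28 days apart.
Specifically, the 3rd Saturday of each month.
3rd Saturday of February 1999: February 20, 1999.
March 1999 — 3rd Saturday is March 20, 1999.
April 1999 — 3rd Saturday is April 17, 1999.

April 17, 1999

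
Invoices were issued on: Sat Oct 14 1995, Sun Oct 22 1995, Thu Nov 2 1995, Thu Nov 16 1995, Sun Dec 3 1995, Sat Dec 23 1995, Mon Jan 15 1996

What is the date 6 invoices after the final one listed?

Intervals are 8, 11, 14, 17, 20, 23 days — an arithmetic progression with common difference 3.
Next gap: 26 days. Mon Jan 15 1996 + 26 days = Sat Feb 10 1996.
Next gap: 29 days. Sat Feb 10 1996 + 29 days = Sun Mar 10 1996.
Next gap: 32 days. Sun Mar 10 1996 + 32 days = Thu Apr 11 1996.
Next gap: 35 days. Thu Apr 11 1996 + 35 days = Thu May 16 1996.
Next gap: 38 days. Thu May 16 1996 + 38 days = Sun Jun 23 1996.
Next gap: 41 days. Sun Jun 23 1996 + 41 days = Sat Aug 3 1996.

Sat Aug 3 1996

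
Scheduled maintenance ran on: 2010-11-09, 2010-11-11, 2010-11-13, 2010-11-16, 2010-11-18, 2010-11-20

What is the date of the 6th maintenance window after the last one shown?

Gaps: 2, 2, 3, 2, 2 days — not constant, but cyclic with period 3.
The events fall on every Tuesday, Thursday and Saturday.
The following Tuesday is 2010-11-23.
The following Thursday is 2010-11-25.
The following Saturday is 2010-11-27.
Next Tuesday: 2010-11-30.
The following Thursday is 2010-12-02.
The following Saturday is 2010-12-04.

2010-12-04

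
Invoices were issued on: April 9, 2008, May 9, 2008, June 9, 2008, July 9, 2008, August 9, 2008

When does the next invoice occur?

The day-of-month is always 9 (30, 31, 30, 31 days between events).
So this recurs on the 9th of each month.
Next: September 2008 → September 9, 2008.

September 9, 2008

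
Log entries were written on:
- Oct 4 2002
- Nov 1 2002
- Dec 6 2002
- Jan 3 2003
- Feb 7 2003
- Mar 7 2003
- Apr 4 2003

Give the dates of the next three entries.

May 2 2003, Jun 6 2003, Jul 4 2003

Gaps: 28, 35, 28, 35, 28, 28 days — a mix of 28 and 35. Every date is a Friday.
Each is the 1st Friday of its month.
1st Friday of May 2003: May 2 2003.
June 2003 — 1st Friday is Jun 6 2003.
July 2003 — 1st Friday is Jul 4 2003.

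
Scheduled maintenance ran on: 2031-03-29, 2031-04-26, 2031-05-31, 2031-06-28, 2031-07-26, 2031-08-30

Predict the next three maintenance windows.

Every date is a Saturday; gaps 28, 35, 28, 28, 35 days.
Each is the last Saturday of its month (at least one falls on the 29th or later, ruling out '4th Saturday').
Last Saturday of September 2031: 2031-09-27.
Last Saturday of October 2031: 2031-10-25.
Last Saturday of November 2031: 2031-11-29.

2031-09-27, 2031-10-25, 2031-11-29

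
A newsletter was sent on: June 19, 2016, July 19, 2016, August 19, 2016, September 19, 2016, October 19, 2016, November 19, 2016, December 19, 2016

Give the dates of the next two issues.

January 19, 2017; February 19, 2017

Gaps: 30, 31, 31, 30, 31, 30 days — not constant. Every event is on the 19th of the month.
Pattern: the 19th of each month.
January 2017: January 19, 2017.
February 2017: February 19, 2017.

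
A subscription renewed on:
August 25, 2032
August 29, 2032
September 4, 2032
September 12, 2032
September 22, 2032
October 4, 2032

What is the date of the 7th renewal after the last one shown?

Gaps: 4, 6, 8, 10, 12 days — each gap is 2 larger than the previous one.
Next gap: 14 days. October 4, 2032 + 14 days = October 18, 2032.
Next gap: 16 days. October 18, 2032 + 16 days = November 3, 2032.
Next gap: 18 days. November 3, 2032 + 18 days = November 21, 2032.
Next gap: 20 days. November 21, 2032 + 20 days = December 11, 2032.
Next gap: 22 days. December 11, 2032 + 22 days = January 2, 2033.
Next gap: 24 days. January 2, 2033 + 24 days = January 26, 2033.
Next gap: 26 days. January 26, 2033 + 26 days = February 21, 2033.

February 21, 2033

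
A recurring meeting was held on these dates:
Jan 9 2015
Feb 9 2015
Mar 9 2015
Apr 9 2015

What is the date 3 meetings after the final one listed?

Jul 9 2015

Gaps: 31, 28, 31 days — not constant. Every event is on the 9th of the month.
Pattern: the 9th of each month.
May 2015: May 9 2015.
June 2015: Jun 9 2015.
Next: July 2015 → Jul 9 2015.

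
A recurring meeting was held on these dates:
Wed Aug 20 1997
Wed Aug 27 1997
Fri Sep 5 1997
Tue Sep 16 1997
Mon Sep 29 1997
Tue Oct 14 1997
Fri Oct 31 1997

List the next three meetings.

Intervals are 7, 9, 11, 13, 15, 17 days — an arithmetic progression with common difference 2.
Next gap: 19 days. Fri Oct 31 1997 + 19 days = Wed Nov 19 1997.
Next gap: 21 days. Wed Nov 19 1997 + 21 days = Wed Dec 10 1997.
Next gap: 23 days. Wed Dec 10 1997 + 23 days = Fri Jan 2 1998.

Wed Nov 19 1997, Wed Dec 10 1997, Fri Jan 2 1998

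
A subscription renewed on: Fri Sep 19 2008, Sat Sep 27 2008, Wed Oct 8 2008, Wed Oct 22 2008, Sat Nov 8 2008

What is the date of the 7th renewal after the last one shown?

The spacing grows by 3 each time: 8, 11, 14, 17 days.
Next gap: 20 days. Sat Nov 8 2008 + 20 days = Fri Nov 28 2008.
Next gap: 23 days. Fri Nov 28 2008 + 23 days = Sun Dec 21 2008.
Next gap: 26 days. Sun Dec 21 2008 + 26 days = Fri Jan 16 2009.
Next gap: 29 days. Fri Jan 16 2009 + 29 days = Sat Feb 14 2009.
Next gap: 32 days. Sat Feb 14 2009 + 32 days = Wed Mar 18 2009.
Next gap: 35 days. Wed Mar 18 2009 + 35 days = Wed Apr 22 2009.
Next gap: 38 days. Wed Apr 22 2009 + 38 days = Sat May 30 2009.

Sat May 30 2009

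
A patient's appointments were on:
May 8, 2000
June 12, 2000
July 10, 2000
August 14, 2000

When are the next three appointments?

Gaps: 35, 28, 35 days — a mix of 28 and 35. Every date is a Monday.
Each is the 2nd Monday of its month.
September 2000 — 2nd Monday is September 11, 2000.
October 2000 — 2nd Monday is October 9, 2000.
November 2000 — 2nd Monday is November 13, 2000.

September 11, 2000; October 9, 2000; November 13, 2000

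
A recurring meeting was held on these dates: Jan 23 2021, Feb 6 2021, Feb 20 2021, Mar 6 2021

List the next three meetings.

Gaps between consecutive events: 14, 14, 14 days — a constant 14-day interval.
Mar 6 2021 + 14 days = Mar 20 2021.
Mar 20 2021 + 14 days = Apr 3 2021.
Apr 3 2021 + 14 days = Apr 17 2021.

Mar 20 2021, Apr 3 2021, Apr 17 2021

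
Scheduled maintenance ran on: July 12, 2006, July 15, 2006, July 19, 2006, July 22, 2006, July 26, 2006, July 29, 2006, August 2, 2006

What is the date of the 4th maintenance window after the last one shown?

August 16, 2006

Gaps: 3, 4, 3, 4, 3, 4 days — not constant, but cyclic with period 2.
The events fall on every Wednesday and Saturday.
The following Saturday is August 5, 2006.
Next Wednesday: August 9, 2006.
The following Saturday is August 12, 2006.
The following Wednesday is August 16, 2006.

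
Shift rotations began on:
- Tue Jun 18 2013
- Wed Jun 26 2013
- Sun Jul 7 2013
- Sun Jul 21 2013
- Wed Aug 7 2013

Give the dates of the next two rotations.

The spacing grows by 3 each time: 8, 11, 14, 17 days.
Next gap: 20 days. Wed Aug 7 2013 + 20 days = Tue Aug 27 2013.
Next gap: 23 days. Tue Aug 27 2013 + 23 days = Thu Sep 19 2013.

Tue Aug 27 2013, Thu Sep 19 2013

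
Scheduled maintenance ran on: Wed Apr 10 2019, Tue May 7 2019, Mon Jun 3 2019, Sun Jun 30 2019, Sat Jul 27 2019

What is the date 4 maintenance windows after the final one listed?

Tue Nov 12 2019

Gaps between consecutive events: 27, 27, 27, 27 days — a constant 27-day interval.
Sat Jul 27 2019 + 27 days = Fri Aug 23 2019.
Fri Aug 23 2019 + 27 days = Thu Sep 19 2019.
Thu Sep 19 2019 + 27 days = Wed Oct 16 2019.
Wed Oct 16 2019 + 27 days = Tue Nov 12 2019.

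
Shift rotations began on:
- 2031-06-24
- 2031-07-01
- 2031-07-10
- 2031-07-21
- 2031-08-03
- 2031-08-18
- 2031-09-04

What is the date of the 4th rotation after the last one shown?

Intervals are 7, 9, 11, 13, 15, 17 days — an arithmetic progression with common difference 2.
Next gap: 19 days. 2031-09-04 + 19 days = 2031-09-23.
Next gap: 21 days. 2031-09-23 + 21 days = 2031-10-14.
Next gap: 23 days. 2031-10-14 + 23 days = 2031-11-06.
Next gap: 25 days. 2031-11-06 + 25 days = 2031-12-01.

2031-12-01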